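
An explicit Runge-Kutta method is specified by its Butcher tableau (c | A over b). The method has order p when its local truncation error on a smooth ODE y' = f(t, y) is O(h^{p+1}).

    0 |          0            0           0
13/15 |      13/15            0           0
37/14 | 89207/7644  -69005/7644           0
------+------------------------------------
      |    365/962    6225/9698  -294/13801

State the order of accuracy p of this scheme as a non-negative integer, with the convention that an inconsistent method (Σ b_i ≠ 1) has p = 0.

3

b = (365/962, 6225/9698, -294/13801)
c = (0, 13/15, 37/14)
Ac = (0, 0, -13801/1764)
Σ b_i: 365/962·1 + 6225/9698·1 + (-294/13801)·1 = 1 ✓
b·c: 6225/9698·13/15 + (-294/13801)·37/14 = 1/2 ✓
b·c²: 6225/9698·169/225 + (-294/13801)·1369/196 = 1/3 ✓
b·Ac: (-294/13801)·(-13801/1764) = 1/6 ✓; 3 stages ⇒ order 3.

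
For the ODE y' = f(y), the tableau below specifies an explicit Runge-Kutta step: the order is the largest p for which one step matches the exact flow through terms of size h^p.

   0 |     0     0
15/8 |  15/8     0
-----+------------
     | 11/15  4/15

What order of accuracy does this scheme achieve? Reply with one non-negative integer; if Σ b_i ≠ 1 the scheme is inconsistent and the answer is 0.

2

b = (11/15, 4/15)
c = (0, 15/8)
Σ b_i: 11/15·1 + 4/15·1 = 1 ✓
b·c: 4/15·15/8 = 1/2 ✓; 2 stages ⇒ order 2.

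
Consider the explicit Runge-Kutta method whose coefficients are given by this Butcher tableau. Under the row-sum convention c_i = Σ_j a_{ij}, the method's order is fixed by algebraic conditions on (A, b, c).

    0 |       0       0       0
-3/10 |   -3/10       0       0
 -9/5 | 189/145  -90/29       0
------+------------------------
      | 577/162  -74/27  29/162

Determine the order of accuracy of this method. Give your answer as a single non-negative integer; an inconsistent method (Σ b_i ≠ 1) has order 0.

b = (577/162, -74/27, 29/162)
c = (0, -3/10, -9/5)
Ac = (0, 0, 27/29)
Σ b_i: 577/162·1 + (-74/27)·1 + 29/162·1 = 1 ✓
b·c: (-74/27)·(-3/10) + 29/162·(-9/5) = 1/2 ✓
b·c²: (-74/27)·9/100 + 29/162·81/25 = 1/3 ✓
b·Ac: 29/162·27/29 = 1/6 ✓; 3 stages ⇒ order 3.

3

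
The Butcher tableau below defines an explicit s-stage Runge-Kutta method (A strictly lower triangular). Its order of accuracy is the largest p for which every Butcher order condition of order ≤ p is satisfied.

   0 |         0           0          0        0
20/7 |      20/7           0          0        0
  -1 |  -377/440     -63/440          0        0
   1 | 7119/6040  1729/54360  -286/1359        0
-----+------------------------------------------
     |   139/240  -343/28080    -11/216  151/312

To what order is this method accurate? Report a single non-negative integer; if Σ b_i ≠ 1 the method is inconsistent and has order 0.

4

b = (139/240, -343/28080, -11/216, 151/312)
c = (0, 20/7, -1, 1)
Ac = (0, 0, -9/22, 91/302)
Σ b_i: 139/240·1 + (-343/28080)·1 + (-11/216)·1 + 151/312·1 = 1 ✓
b·c: (-343/28080)·20/7 + (-11/216)·(-1) + 151/312·1 = 1/2 ✓
b·c²: (-343/28080)·400/49 + (-11/216)·1 + 151/312·1 = 1/3 ✓
b·Ac: (-11/216)·(-9/22) + 151/312·91/302 = 1/6 ✓
b·c³: (-343/28080)·8000/343 + (-11/216)·(-1) + 151/312·1 = 1/4 ✓
b·(c∘Ac): (-11/216)·9/22 + 151/312·91/302 = 1/8 ✓
b·Ac²: (-11/216)·(-90/77) + 151/312·52/1057 = 1/12 ✓
b·A²c: 151/312·13/151 = 1/24 ✓; 4 stages ⇒ order 4.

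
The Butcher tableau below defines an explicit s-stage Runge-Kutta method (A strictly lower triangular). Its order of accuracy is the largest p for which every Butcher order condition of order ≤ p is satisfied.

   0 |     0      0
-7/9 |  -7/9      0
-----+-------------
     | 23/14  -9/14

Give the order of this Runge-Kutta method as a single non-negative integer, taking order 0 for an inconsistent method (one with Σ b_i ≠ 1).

2

b = (23/14, -9/14)
c = (0, -7/9)
Σ b_i: 23/14·1 + (-9/14)·1 = 1 ✓
b·c: (-9/14)·(-7/9) = 1/2 ✓; 2 stages ⇒ order 2.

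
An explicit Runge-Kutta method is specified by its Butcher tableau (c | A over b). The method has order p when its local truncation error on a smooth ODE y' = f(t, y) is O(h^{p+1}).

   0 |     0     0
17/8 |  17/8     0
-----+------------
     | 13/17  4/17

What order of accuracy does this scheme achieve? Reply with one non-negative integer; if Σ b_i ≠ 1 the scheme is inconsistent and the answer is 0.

2

b = (13/17, 4/17)
c = (0, 17/8)
Σ b_i: 13/17·1 + 4/17·1 = 1 ✓
b·c: 4/17·17/8 = 1/2 ✓; 2 stages ⇒ order 2.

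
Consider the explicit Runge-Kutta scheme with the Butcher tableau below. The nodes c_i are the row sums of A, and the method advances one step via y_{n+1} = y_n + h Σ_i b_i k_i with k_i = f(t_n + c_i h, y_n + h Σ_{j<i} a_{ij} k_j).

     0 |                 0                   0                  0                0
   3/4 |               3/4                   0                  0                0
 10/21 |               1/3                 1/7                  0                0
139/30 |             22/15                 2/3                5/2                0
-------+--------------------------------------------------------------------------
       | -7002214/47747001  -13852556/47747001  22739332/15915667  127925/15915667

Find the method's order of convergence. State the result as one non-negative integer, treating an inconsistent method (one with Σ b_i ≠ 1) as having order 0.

b = (-7002214/47747001, -13852556/47747001, 22739332/15915667, 127925/15915667)
c = (0, 3/4, 10/21, 139/30)
Ac = (0, 0, 3/28, 71/42)
Σ b_i: (-7002214/47747001)·1 + (-13852556/47747001)·1 + 22739332/15915667·1 + 127925/15915667·1 = 1 ✓
b·c: (-13852556/47747001)·3/4 + 22739332/15915667·10/21 + 127925/15915667·139/30 = 1/2 ✓
b·c²: (-13852556/47747001)·9/16 + 22739332/15915667·100/441 + 127925/15915667·19321/900 = 1/3 ✓
b·Ac: 22739332/15915667·3/28 + 127925/15915667·71/42 = 1/6 ✓
b·c³: (-13852556/47747001)·27/64 + 22739332/15915667·1000/9261 + 127925/15915667·2685619/27000 = 66687938909/80214961680 ≠ 1/4 ⇒ order 3.
b·(c∘Ac): 22739332/15915667·5/98 + 127925/15915667·9869/1260 = 77837315/572964012 ≠ 1/8
b·Ac²: 22739332/15915667·9/112 + 127925/15915667·3323/3528 = 981670771/8021496168 ≠ 1/12
b·A²c: 127925/15915667·15/56 = 274125/127325336 ≠ 1/24

3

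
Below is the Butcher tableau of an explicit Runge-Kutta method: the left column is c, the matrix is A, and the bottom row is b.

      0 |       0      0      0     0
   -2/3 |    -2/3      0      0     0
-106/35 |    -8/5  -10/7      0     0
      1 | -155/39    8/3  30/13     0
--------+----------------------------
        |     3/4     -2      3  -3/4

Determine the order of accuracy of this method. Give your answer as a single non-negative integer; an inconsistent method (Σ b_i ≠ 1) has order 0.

1

b = (3/4, -2, 3, -3/4)
c = (0, -2/3, -106/35, 1)
Ac = (0, 0, 20/21, -7180/819)
Σ b_i: 3/4·1 + (-2)·1 + 3·1 + (-3/4)·1 = 1 ✓
b·c: (-2)·(-2/3) + 3·(-106/35) + (-3/4)·1 = -3571/420 ≠ 1/2 ⇒ order 1.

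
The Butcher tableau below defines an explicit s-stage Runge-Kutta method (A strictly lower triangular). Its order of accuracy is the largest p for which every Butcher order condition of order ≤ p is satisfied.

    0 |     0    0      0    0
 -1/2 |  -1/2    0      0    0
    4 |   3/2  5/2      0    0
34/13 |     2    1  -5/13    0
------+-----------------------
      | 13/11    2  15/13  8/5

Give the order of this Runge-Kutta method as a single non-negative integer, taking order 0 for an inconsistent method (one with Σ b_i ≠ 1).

b = (13/11, 2, 15/13, 8/5)
c = (0, -1/2, 4, 34/13)
Ac = (0, 0, -5/4, -53/26)
Σ b_i: 13/11·1 + 2·1 + 15/13·1 + 8/5·1 = 4244/715 ≠ 1 ⇒ order 0.

0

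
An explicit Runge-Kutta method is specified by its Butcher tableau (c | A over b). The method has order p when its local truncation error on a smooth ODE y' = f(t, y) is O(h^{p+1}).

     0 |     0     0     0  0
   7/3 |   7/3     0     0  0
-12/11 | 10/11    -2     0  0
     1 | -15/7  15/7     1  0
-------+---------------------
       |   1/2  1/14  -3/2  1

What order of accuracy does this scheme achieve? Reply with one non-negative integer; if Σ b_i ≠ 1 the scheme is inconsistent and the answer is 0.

b = (1/2, 1/14, -3/2, 1)
c = (0, 7/3, -12/11, 1)
Ac = (0, 0, -14/3, 43/11)
Σ b_i: 1/2·1 + 1/14·1 + (-3/2)·1 + 1·1 = 1/14 ≠ 1 ⇒ order 0.

0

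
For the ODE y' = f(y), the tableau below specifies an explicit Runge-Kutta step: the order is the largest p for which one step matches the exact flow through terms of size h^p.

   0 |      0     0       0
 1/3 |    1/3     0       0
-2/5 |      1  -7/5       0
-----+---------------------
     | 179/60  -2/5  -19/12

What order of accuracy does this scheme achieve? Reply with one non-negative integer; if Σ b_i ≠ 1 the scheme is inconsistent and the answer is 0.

2

b = (179/60, -2/5, -19/12)
c = (0, 1/3, -2/5)
Ac = (0, 0, -7/15)
Σ b_i: 179/60·1 + (-2/5)·1 + (-19/12)·1 = 1 ✓
b·c: (-2/5)·1/3 + (-19/12)·(-2/5) = 1/2 ✓
b·c²: (-2/5)·1/9 + (-19/12)·4/25 = -67/225 ≠ 1/3 ⇒ order 2.
b·Ac: (-19/12)·(-7/15) = 133/180 ≠ 1/6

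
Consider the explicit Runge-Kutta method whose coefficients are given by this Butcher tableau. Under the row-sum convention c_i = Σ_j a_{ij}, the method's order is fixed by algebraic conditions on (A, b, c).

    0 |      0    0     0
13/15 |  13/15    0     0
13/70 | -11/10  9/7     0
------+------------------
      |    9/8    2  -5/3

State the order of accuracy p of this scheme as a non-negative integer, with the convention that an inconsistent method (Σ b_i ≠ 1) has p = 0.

0

b = (9/8, 2, -5/3)
c = (0, 13/15, 13/70)
Ac = (0, 0, 39/35)
Σ b_i: 9/8·1 + 2·1 + (-5/3)·1 = 35/24 ≠ 1 ⇒ order 0.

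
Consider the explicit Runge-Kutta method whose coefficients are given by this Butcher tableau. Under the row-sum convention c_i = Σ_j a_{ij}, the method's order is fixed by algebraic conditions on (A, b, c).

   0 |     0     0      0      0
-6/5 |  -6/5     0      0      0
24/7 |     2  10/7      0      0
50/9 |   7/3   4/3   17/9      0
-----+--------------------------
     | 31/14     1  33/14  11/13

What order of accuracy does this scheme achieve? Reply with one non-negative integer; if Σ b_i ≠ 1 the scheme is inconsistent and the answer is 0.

0

b = (31/14, 1, 33/14, 11/13)
c = (0, -6/5, 24/7, 50/9)
Ac = (0, 0, -12/7, 512/105)
Σ b_i: 31/14·1 + 1·1 + 33/14·1 + 11/13·1 = 584/91 ≠ 1 ⇒ order 0.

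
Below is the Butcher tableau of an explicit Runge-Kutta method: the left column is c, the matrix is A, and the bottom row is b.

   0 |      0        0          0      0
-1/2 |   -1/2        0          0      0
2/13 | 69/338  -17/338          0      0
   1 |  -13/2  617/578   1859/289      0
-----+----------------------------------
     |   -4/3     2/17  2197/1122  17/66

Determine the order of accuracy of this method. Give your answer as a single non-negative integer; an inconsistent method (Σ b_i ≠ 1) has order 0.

b = (-4/3, 2/17, 2197/1122, 17/66)
c = (0, -1/2, 2/13, 1)
Ac = (0, 0, 17/676, 31/68)
Σ b_i: (-4/3)·1 + 2/17·1 + 2197/1122·1 + 17/66·1 = 1 ✓
b·c: 2/17·(-1/2) + 2197/1122·2/13 + 17/66·1 = 1/2 ✓
b·c²: 2/17·1/4 + 2197/1122·4/169 + 17/66·1 = 1/3 ✓
b·Ac: 2197/1122·17/676 + 17/66·31/68 = 1/6 ✓
b·c³: 2/17·(-1/8) + 2197/1122·8/2197 + 17/66·1 = 1/4 ✓
b·(c∘Ac): 2197/1122·17/4394 + 17/66·31/68 = 1/8 ✓
b·Ac²: 2197/1122·(-17/1352) + 17/66·57/136 = 1/12 ✓
b·A²c: 17/66·11/68 = 1/24 ✓; 4 stages ⇒ order 4.

4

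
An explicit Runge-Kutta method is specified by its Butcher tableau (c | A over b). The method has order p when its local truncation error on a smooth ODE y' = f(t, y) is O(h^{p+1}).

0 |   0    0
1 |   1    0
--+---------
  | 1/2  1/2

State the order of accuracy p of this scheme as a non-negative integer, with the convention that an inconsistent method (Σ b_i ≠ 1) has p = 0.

b = (1/2, 1/2)
c = (0, 1)
Σ b_i: 1/2·1 + 1/2·1 = 1 ✓
b·c: 1/2·1 = 1/2 ✓; 2 stages ⇒ order 2.

2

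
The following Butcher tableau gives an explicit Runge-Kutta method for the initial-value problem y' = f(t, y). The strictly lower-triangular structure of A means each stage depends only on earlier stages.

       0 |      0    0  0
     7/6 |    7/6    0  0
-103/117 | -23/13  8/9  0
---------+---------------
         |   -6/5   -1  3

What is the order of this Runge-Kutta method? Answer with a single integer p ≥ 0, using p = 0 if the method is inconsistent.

b = (-6/5, -1, 3)
c = (0, 7/6, -103/117)
Ac = (0, 0, 28/27)
Σ b_i: (-6/5)·1 + (-1)·1 + 3·1 = 4/5 ≠ 1 ⇒ order 0.

0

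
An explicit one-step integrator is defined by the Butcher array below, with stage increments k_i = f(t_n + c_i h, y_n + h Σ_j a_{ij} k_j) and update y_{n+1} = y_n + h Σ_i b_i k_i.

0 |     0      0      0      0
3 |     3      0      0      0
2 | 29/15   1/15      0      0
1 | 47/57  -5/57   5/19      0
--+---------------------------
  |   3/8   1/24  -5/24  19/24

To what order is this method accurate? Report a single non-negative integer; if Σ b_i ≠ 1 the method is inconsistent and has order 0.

b = (3/8, 1/24, -5/24, 19/24)
c = (0, 3, 2, 1)
Ac = (0, 0, 1/5, 5/19)
Σ b_i: 3/8·1 + 1/24·1 + (-5/24)·1 + 19/24·1 = 1 ✓
b·c: 1/24·3 + (-5/24)·2 + 19/24·1 = 1/2 ✓
b·c²: 1/24·9 + (-5/24)·4 + 19/24·1 = 1/3 ✓
b·Ac: (-5/24)·1/5 + 19/24·5/19 = 1/6 ✓
b·c³: 1/24·27 + (-5/24)·8 + 19/24·1 = 1/4 ✓
b·(c∘Ac): (-5/24)·2/5 + 19/24·5/19 = 1/8 ✓
b·Ac²: (-5/24)·3/5 + 19/24·5/19 = 1/12 ✓
b·A²c: 19/24·1/19 = 1/24 ✓; 4 stages ⇒ order 4.

4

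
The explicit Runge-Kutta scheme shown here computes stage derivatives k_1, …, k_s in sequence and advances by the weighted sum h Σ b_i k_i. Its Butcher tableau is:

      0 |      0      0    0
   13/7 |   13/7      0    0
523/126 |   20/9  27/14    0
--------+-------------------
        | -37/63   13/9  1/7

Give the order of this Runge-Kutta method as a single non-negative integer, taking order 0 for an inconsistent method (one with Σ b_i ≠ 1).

1

b = (-37/63, 13/9, 1/7)
c = (0, 13/7, 523/126)
Ac = (0, 0, 351/98)
Σ b_i: (-37/63)·1 + 13/9·1 + 1/7·1 = 1 ✓
b·c: 13/9·13/7 + 1/7·523/126 = 321/98 ≠ 1/2 ⇒ order 1.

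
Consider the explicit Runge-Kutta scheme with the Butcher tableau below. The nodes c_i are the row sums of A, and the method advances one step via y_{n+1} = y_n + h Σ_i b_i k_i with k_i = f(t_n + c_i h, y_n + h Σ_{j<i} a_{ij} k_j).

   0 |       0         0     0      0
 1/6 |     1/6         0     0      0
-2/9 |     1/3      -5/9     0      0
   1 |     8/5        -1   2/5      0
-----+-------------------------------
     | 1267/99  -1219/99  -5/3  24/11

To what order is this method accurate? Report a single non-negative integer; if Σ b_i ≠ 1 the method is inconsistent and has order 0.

b = (1267/99, -1219/99, -5/3, 24/11)
c = (0, 1/6, -2/9, 1)
Ac = (0, 0, -5/54, -23/90)
Σ b_i: 1267/99·1 + (-1219/99)·1 + (-5/3)·1 + 24/11·1 = 1 ✓
b·c: (-1219/99)·1/6 + (-5/3)·(-2/9) + 24/11·1 = 1/2 ✓
b·c²: (-1219/99)·1/36 + (-5/3)·4/81 + 24/11·1 = 18791/10692 ≠ 1/3 ⇒ order 2.
b·Ac: (-5/3)·(-5/54) + 24/11·(-23/90) = -3593/8910 ≠ 1/6

2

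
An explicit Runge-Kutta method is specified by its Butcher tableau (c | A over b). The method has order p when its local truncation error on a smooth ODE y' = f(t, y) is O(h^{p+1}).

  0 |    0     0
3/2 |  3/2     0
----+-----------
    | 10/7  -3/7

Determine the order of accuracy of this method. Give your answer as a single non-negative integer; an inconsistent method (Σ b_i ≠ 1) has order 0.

b = (10/7, -3/7)
c = (0, 3/2)
Σ b_i: 10/7·1 + (-3/7)·1 = 1 ✓
b·c: (-3/7)·3/2 = -9/14 ≠ 1/2 ⇒ order 1.

1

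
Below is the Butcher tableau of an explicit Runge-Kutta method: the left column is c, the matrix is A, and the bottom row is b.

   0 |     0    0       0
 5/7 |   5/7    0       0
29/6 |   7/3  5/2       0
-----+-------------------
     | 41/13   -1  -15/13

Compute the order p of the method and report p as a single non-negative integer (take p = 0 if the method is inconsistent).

b = (41/13, -1, -15/13)
c = (0, 5/7, 29/6)
Ac = (0, 0, 25/14)
Σ b_i: 41/13·1 + (-1)·1 + (-15/13)·1 = 1 ✓
b·c: (-1)·5/7 + (-15/13)·29/6 = -1145/182 ≠ 1/2 ⇒ order 1.

1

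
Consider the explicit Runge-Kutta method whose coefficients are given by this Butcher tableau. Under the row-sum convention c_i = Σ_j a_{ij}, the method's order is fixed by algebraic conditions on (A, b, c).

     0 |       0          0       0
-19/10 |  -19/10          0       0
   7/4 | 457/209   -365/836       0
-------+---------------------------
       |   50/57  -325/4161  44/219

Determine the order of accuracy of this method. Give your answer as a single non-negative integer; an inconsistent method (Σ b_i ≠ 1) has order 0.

3

b = (50/57, -325/4161, 44/219)
c = (0, -19/10, 7/4)
Ac = (0, 0, 73/88)
Σ b_i: 50/57·1 + (-325/4161)·1 + 44/219·1 = 1 ✓
b·c: (-325/4161)·(-19/10) + 44/219·7/4 = 1/2 ✓
b·c²: (-325/4161)·361/100 + 44/219·49/16 = 1/3 ✓
b·Ac: 44/219·73/88 = 1/6 ✓; 3 stages ⇒ order 3.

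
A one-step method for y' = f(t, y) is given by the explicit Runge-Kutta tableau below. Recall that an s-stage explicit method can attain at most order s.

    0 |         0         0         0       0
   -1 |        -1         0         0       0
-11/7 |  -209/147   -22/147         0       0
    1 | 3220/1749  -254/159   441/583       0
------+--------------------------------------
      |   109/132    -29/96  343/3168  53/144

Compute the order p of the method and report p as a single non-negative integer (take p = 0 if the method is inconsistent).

4

b = (109/132, -29/96, 343/3168, 53/144)
c = (0, -1, -11/7, 1)
Ac = (0, 0, 22/147, 65/159)
Σ b_i: 109/132·1 + (-29/96)·1 + 343/3168·1 + 53/144·1 = 1 ✓
b·c: (-29/96)·(-1) + 343/3168·(-11/7) + 53/144·1 = 1/2 ✓
b·c²: (-29/96)·1 + 343/3168·121/49 + 53/144·1 = 1/3 ✓
b·Ac: 343/3168·22/147 + 53/144·65/159 = 1/6 ✓
b·c³: (-29/96)·(-1) + 343/3168·(-1331/343) + 53/144·1 = 1/4 ✓
b·(c∘Ac): 343/3168·(-242/1029) + 53/144·65/159 = 1/8 ✓
b·Ac²: 343/3168·(-22/147) + 53/144·43/159 = 1/12 ✓
b·A²c: 53/144·6/53 = 1/24 ✓; 4 stages ⇒ order 4.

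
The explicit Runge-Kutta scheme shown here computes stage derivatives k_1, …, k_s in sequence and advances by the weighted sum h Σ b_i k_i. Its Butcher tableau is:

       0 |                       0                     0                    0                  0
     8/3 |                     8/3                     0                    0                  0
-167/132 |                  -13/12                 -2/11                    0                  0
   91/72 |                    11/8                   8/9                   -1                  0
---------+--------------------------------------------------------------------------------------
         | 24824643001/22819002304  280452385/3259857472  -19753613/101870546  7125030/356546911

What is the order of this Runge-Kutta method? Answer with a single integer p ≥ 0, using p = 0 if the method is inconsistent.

3

b = (24824643001/22819002304, 280452385/3259857472, -19753613/101870546, 7125030/356546911)
c = (0, 8/3, -167/132, 91/72)
Ac = (0, 0, -16/33, 4319/1188)
Σ b_i: 24824643001/22819002304·1 + 280452385/3259857472·1 + (-19753613/101870546)·1 + 7125030/356546911·1 = 1 ✓
b·c: 280452385/3259857472·8/3 + (-19753613/101870546)·(-167/132) + 7125030/356546911·91/72 = 1/2 ✓
b·c²: 280452385/3259857472·64/9 + (-19753613/101870546)·27889/17424 + 7125030/356546911·8281/5184 = 1/3 ✓
b·Ac: (-19753613/101870546)·(-16/33) + 7125030/356546911·4319/1188 = 1/6 ✓
b·c³: 280452385/3259857472·512/27 + (-19753613/101870546)·(-4657463/2299968) + 7125030/356546911·753571/373248 = 7994967969493/3872710676736 ≠ 1/4 ⇒ order 3.
b·(c∘Ac): (-19753613/101870546)·668/1089 + 7125030/356546911·393029/85536 = -66313589/2444893104 ≠ 1/8
b·Ac²: (-19753613/101870546)·(-128/99) + 7125030/356546911·740231/156816 = 97434161527/282385153512 ≠ 1/12
b·A²c: 7125030/356546911·16/33 = 3454560/356546911 ≠ 1/24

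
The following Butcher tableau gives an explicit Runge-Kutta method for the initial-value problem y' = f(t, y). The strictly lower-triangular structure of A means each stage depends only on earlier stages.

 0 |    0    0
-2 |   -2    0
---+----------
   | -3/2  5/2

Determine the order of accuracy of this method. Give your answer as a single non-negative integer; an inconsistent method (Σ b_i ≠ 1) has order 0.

1

b = (-3/2, 5/2)
c = (0, -2)
Σ b_i: (-3/2)·1 + 5/2·1 = 1 ✓
b·c: 5/2·(-2) = -5 ≠ 1/2 ⇒ order 1.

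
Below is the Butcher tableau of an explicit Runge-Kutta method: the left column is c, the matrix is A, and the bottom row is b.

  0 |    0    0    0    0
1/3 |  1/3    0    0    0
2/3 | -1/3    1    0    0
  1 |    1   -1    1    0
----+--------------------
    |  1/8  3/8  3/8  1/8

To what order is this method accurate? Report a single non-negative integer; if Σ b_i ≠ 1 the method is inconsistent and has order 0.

4

b = (1/8, 3/8, 3/8, 1/8)
c = (0, 1/3, 2/3, 1)
Ac = (0, 0, 1/3, 1/3)
Σ b_i: 1/8·1 + 3/8·1 + 3/8·1 + 1/8·1 = 1 ✓
b·c: 3/8·1/3 + 3/8·2/3 + 1/8·1 = 1/2 ✓
b·c²: 3/8·1/9 + 3/8·4/9 + 1/8·1 = 1/3 ✓
b·Ac: 3/8·1/3 + 1/8·1/3 = 1/6 ✓
b·c³: 3/8·1/27 + 3/8·8/27 + 1/8·1 = 1/4 ✓
b·(c∘Ac): 3/8·2/9 + 1/8·1/3 = 1/8 ✓
b·Ac²: 3/8·1/9 + 1/8·1/3 = 1/12 ✓
b·A²c: 1/8·1/3 = 1/24 ✓; 4 stages ⇒ order 4.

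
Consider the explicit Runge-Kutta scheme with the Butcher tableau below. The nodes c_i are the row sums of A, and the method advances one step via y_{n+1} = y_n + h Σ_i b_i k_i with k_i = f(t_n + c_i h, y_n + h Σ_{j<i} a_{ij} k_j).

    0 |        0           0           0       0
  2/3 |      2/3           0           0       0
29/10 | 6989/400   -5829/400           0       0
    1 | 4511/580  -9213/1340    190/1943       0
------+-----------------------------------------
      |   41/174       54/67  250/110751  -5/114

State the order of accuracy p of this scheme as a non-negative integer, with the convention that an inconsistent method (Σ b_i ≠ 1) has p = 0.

4

b = (41/174, 54/67, 250/110751, -5/114)
c = (0, 2/3, 29/10, 1)
Ac = (0, 0, -1943/200, -43/10)
Σ b_i: 41/174·1 + 54/67·1 + 250/110751·1 + (-5/114)·1 = 1 ✓
b·c: 54/67·2/3 + 250/110751·29/10 + (-5/114)·1 = 1/2 ✓
b·c²: 54/67·4/9 + 250/110751·841/100 + (-5/114)·1 = 1/3 ✓
b·Ac: 250/110751·(-1943/200) + (-5/114)·(-43/10) = 1/6 ✓
b·c³: 54/67·8/27 + 250/110751·24389/1000 + (-5/114)·1 = 1/4 ✓
b·(c∘Ac): 250/110751·(-56347/2000) + (-5/114)·(-43/10) = 1/8 ✓
b·Ac²: 250/110751·(-1943/300) + (-5/114)·(-67/30) = 1/12 ✓
b·A²c: (-5/114)·(-19/20) = 1/24 ✓; 4 stages ⇒ order 4.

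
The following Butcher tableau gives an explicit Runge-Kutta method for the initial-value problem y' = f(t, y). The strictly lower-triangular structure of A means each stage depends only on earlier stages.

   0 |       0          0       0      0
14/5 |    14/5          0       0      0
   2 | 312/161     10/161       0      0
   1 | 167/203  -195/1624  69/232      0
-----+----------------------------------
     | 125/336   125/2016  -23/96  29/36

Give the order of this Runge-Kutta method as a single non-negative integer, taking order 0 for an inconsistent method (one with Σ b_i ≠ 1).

b = (125/336, 125/2016, -23/96, 29/36)
c = (0, 14/5, 2, 1)
Ac = (0, 0, 4/23, 15/58)
Σ b_i: 125/336·1 + 125/2016·1 + (-23/96)·1 + 29/36·1 = 1 ✓
b·c: 125/2016·14/5 + (-23/96)·2 + 29/36·1 = 1/2 ✓
b·c²: 125/2016·196/25 + (-23/96)·4 + 29/36·1 = 1/3 ✓
b·Ac: (-23/96)·4/23 + 29/36·15/58 = 1/6 ✓
b·c³: 125/2016·2744/125 + (-23/96)·8 + 29/36·1 = 1/4 ✓
b·(c∘Ac): (-23/96)·8/23 + 29/36·15/58 = 1/8 ✓
b·Ac²: (-23/96)·56/115 + 29/36·36/145 = 1/12 ✓
b·A²c: 29/36·3/58 = 1/24 ✓; 4 stages ⇒ order 4.

4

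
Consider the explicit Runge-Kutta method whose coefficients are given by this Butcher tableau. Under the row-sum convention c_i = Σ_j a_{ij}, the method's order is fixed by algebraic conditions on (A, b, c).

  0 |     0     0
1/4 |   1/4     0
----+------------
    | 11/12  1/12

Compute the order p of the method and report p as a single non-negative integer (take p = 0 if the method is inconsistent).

b = (11/12, 1/12)
c = (0, 1/4)
Σ b_i: 11/12·1 + 1/12·1 = 1 ✓
b·c: 1/12·1/4 = 1/48 ≠ 1/2 ⇒ order 1.

1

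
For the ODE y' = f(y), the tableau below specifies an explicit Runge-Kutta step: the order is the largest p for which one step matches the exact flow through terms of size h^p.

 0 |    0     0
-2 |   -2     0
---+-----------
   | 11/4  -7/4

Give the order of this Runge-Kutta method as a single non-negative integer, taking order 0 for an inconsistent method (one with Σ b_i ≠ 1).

1

b = (11/4, -7/4)
c = (0, -2)
Σ b_i: 11/4·1 + (-7/4)·1 = 1 ✓
b·c: (-7/4)·(-2) = 7/2 ≠ 1/2 ⇒ order 1.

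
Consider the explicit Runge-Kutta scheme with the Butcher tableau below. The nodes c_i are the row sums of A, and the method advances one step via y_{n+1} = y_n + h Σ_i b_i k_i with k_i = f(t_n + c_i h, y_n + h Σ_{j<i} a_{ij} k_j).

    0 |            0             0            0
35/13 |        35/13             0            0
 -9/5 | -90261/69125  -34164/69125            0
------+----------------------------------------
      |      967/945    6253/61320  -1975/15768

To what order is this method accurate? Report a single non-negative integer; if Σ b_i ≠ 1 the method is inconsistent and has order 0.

3

b = (967/945, 6253/61320, -1975/15768)
c = (0, 35/13, -9/5)
Ac = (0, 0, -2628/1975)
Σ b_i: 967/945·1 + 6253/61320·1 + (-1975/15768)·1 = 1 ✓
b·c: 6253/61320·35/13 + (-1975/15768)·(-9/5) = 1/2 ✓
b·c²: 6253/61320·1225/169 + (-1975/15768)·81/25 = 1/3 ✓
b·Ac: (-1975/15768)·(-2628/1975) = 1/6 ✓; 3 stages ⇒ order 3.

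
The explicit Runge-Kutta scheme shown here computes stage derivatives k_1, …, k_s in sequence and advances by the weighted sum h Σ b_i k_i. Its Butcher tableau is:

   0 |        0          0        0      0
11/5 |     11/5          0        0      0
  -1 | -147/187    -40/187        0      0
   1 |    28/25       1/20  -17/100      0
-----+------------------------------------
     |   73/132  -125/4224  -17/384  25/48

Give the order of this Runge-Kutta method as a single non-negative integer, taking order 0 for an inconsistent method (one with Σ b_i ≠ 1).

4

b = (73/132, -125/4224, -17/384, 25/48)
c = (0, 11/5, -1, 1)
Ac = (0, 0, -8/17, 7/25)
Σ b_i: 73/132·1 + (-125/4224)·1 + (-17/384)·1 + 25/48·1 = 1 ✓
b·c: (-125/4224)·11/5 + (-17/384)·(-1) + 25/48·1 = 1/2 ✓
b·c²: (-125/4224)·121/25 + (-17/384)·1 + 25/48·1 = 1/3 ✓
b·Ac: (-17/384)·(-8/17) + 25/48·7/25 = 1/6 ✓
b·c³: (-125/4224)·1331/125 + (-17/384)·(-1) + 25/48·1 = 1/4 ✓
b·(c∘Ac): (-17/384)·8/17 + 25/48·7/25 = 1/8 ✓
b·Ac²: (-17/384)·(-88/85) + 25/48·9/125 = 1/12 ✓
b·A²c: 25/48·2/25 = 1/24 ✓; 4 stages ⇒ order 4.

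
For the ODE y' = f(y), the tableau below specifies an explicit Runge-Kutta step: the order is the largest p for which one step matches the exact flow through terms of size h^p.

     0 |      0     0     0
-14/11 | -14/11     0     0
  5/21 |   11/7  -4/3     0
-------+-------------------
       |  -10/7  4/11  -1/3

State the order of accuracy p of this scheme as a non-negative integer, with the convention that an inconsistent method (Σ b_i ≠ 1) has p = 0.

b = (-10/7, 4/11, -1/3)
c = (0, -14/11, 5/21)
Ac = (0, 0, 56/33)
Σ b_i: (-10/7)·1 + 4/11·1 + (-1/3)·1 = -323/231 ≠ 1 ⇒ order 0.

0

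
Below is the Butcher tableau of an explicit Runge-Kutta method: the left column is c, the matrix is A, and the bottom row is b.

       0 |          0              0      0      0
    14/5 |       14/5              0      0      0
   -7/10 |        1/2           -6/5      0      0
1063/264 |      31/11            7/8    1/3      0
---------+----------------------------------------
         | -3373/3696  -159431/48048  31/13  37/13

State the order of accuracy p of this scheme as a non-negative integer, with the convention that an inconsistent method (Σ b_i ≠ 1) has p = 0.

2

b = (-3373/3696, -159431/48048, 31/13, 37/13)
c = (0, 14/5, -7/10, 1063/264)
Ac = (0, 0, -84/25, 133/60)
Σ b_i: (-3373/3696)·1 + (-159431/48048)·1 + 31/13·1 + 37/13·1 = 1 ✓
b·c: (-159431/48048)·14/5 + 31/13·(-7/10) + 37/13·1063/264 = 1/2 ✓
b·c²: (-159431/48048)·196/25 + 31/13·49/100 + 37/13·1129969/69696 = 96486281/4530240 ≠ 1/3 ⇒ order 2.
b·Ac: 31/13·(-84/25) + 37/13·133/60 = -511/300 ≠ 1/6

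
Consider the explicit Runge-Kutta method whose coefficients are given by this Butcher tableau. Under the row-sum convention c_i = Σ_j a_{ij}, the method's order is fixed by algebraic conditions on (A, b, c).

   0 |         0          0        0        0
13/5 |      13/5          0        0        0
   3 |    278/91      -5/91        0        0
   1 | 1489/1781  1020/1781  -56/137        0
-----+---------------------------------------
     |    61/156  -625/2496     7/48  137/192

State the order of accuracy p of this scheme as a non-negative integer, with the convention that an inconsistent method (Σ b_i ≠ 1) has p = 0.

4

b = (61/156, -625/2496, 7/48, 137/192)
c = (0, 13/5, 3, 1)
Ac = (0, 0, -1/7, 36/137)
Σ b_i: 61/156·1 + (-625/2496)·1 + 7/48·1 + 137/192·1 = 1 ✓
b·c: (-625/2496)·13/5 + 7/48·3 + 137/192·1 = 1/2 ✓
b·c²: (-625/2496)·169/25 + 7/48·9 + 137/192·1 = 1/3 ✓
b·Ac: 7/48·(-1/7) + 137/192·36/137 = 1/6 ✓
b·c³: (-625/2496)·2197/125 + 7/48·27 + 137/192·1 = 1/4 ✓
b·(c∘Ac): 7/48·(-3/7) + 137/192·36/137 = 1/8 ✓
b·Ac²: 7/48·(-13/35) + 137/192·132/685 = 1/12 ✓
b·A²c: 137/192·8/137 = 1/24 ✓; 4 stages ⇒ order 4.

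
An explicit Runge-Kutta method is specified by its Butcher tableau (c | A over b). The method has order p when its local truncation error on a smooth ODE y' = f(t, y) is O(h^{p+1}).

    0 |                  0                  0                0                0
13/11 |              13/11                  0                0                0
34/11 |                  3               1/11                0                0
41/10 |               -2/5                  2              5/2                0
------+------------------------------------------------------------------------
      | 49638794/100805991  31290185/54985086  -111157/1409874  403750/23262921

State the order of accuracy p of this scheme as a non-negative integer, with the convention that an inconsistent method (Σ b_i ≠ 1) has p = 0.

3

b = (49638794/100805991, 31290185/54985086, -111157/1409874, 403750/23262921)
c = (0, 13/11, 34/11, 41/10)
Ac = (0, 0, 13/121, 111/11)
Σ b_i: 49638794/100805991·1 + 31290185/54985086·1 + (-111157/1409874)·1 + 403750/23262921·1 = 1 ✓
b·c: 31290185/54985086·13/11 + (-111157/1409874)·34/11 + 403750/23262921·41/10 = 1/2 ✓
b·c²: 31290185/54985086·169/121 + (-111157/1409874)·1156/121 + 403750/23262921·1681/100 = 1/3 ✓
b·Ac: (-111157/1409874)·13/121 + 403750/23262921·111/11 = 1/6 ✓
b·c³: 31290185/54985086·2197/1331 + (-111157/1409874)·39304/1331 + 403750/23262921·68921/1000 = -723069541/3753084588 ≠ 1/4 ⇒ order 3.
b·(c∘Ac): (-111157/1409874)·442/1331 + 403750/23262921·4551/110 = 649171928/938271147 ≠ 1/8
b·Ac²: (-111157/1409874)·169/1331 + 403750/23262921·3228/121 = 283361489/625514098 ≠ 1/12
b·A²c: 403750/23262921·65/242 = 13121875/2814813441 ≠ 1/24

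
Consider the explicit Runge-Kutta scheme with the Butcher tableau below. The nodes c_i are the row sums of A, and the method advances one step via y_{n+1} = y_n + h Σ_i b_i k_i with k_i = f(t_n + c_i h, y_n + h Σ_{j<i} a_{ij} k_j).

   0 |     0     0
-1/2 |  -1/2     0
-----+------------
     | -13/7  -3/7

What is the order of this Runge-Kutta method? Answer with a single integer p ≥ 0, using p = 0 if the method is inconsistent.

0

b = (-13/7, -3/7)
c = (0, -1/2)
Σ b_i: (-13/7)·1 + (-3/7)·1 = -16/7 ≠ 1 ⇒ order 0.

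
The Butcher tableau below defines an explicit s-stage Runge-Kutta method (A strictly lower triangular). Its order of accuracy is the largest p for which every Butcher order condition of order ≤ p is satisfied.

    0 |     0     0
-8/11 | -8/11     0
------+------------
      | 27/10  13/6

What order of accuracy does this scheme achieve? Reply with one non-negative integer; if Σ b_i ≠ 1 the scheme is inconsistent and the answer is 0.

0

b = (27/10, 13/6)
c = (0, -8/11)
Σ b_i: 27/10·1 + 13/6·1 = 73/15 ≠ 1 ⇒ order 0.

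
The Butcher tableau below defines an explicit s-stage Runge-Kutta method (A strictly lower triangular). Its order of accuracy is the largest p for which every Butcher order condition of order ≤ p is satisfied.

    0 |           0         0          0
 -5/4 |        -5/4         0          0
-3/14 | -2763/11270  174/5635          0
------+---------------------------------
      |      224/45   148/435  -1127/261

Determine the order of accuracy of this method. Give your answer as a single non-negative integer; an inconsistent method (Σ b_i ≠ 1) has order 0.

b = (224/45, 148/435, -1127/261)
c = (0, -5/4, -3/14)
Ac = (0, 0, -87/2254)
Σ b_i: 224/45·1 + 148/435·1 + (-1127/261)·1 = 1 ✓
b·c: 148/435·(-5/4) + (-1127/261)·(-3/14) = 1/2 ✓
b·c²: 148/435·25/16 + (-1127/261)·9/196 = 1/3 ✓
b·Ac: (-1127/261)·(-87/2254) = 1/6 ✓; 3 stages ⇒ order 3.

3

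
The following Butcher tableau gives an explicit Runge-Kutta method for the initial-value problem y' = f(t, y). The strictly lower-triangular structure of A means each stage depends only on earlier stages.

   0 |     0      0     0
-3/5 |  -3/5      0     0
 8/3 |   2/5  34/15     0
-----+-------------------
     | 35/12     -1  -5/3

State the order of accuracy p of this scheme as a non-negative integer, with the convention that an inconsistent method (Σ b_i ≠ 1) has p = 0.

0

b = (35/12, -1, -5/3)
c = (0, -3/5, 8/3)
Ac = (0, 0, -34/25)
Σ b_i: 35/12·1 + (-1)·1 + (-5/3)·1 = 1/4 ≠ 1 ⇒ order 0.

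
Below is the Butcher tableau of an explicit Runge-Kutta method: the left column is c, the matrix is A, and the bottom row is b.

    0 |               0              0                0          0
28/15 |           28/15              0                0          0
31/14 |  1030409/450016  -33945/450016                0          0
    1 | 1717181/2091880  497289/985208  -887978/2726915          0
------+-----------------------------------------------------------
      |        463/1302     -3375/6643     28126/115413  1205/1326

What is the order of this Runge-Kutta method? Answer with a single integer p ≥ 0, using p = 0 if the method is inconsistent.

4

b = (463/1302, -3375/6643, 28126/115413, 1205/1326)
c = (0, 28/15, 31/14, 1)
Ac = (0, 0, -2263/16072, 533/2410)
Σ b_i: 463/1302·1 + (-3375/6643)·1 + 28126/115413·1 + 1205/1326·1 = 1 ✓
b·c: (-3375/6643)·28/15 + 28126/115413·31/14 + 1205/1326·1 = 1/2 ✓
b·c²: (-3375/6643)·784/225 + 28126/115413·961/196 + 1205/1326·1 = 1/3 ✓
b·Ac: 28126/115413·(-2263/16072) + 1205/1326·533/2410 = 1/6 ✓
b·c³: (-3375/6643)·21952/3375 + 28126/115413·29791/2744 + 1205/1326·1 = 1/4 ✓
b·(c∘Ac): 28126/115413·(-70153/225008) + 1205/1326·533/2410 = 1/8 ✓
b·Ac²: 28126/115413·(-2263/8610) + 1205/1326·5863/36150 = 1/12 ✓
b·A²c: 1205/1326·221/4820 = 1/24 ✓; 4 stages ⇒ order 4.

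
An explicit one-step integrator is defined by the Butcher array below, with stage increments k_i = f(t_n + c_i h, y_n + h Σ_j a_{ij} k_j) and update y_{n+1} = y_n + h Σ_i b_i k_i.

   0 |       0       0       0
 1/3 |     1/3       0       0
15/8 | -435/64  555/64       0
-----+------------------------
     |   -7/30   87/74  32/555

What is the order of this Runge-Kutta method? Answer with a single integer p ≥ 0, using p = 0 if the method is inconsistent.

3

b = (-7/30, 87/74, 32/555)
c = (0, 1/3, 15/8)
Ac = (0, 0, 185/64)
Σ b_i: (-7/30)·1 + 87/74·1 + 32/555·1 = 1 ✓
b·c: 87/74·1/3 + 32/555·15/8 = 1/2 ✓
b·c²: 87/74·1/9 + 32/555·225/64 = 1/3 ✓
b·Ac: 32/555·185/64 = 1/6 ✓; 3 stages ⇒ order 3.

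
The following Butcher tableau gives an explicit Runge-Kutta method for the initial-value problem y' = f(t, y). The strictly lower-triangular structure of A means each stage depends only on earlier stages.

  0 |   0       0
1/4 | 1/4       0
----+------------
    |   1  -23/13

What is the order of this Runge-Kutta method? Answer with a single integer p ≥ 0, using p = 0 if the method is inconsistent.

b = (1, -23/13)
c = (0, 1/4)
Σ b_i: 1·1 + (-23/13)·1 = -10/13 ≠ 1 ⇒ order 0.

0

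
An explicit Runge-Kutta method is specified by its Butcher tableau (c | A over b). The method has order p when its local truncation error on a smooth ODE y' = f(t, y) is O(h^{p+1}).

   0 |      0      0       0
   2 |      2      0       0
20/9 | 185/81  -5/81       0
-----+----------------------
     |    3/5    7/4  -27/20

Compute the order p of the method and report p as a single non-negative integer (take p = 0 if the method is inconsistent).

b = (3/5, 7/4, -27/20)
c = (0, 2, 20/9)
Ac = (0, 0, -10/81)
Σ b_i: 3/5·1 + 7/4·1 + (-27/20)·1 = 1 ✓
b·c: 7/4·2 + (-27/20)·20/9 = 1/2 ✓
b·c²: 7/4·4 + (-27/20)·400/81 = 1/3 ✓
b·Ac: (-27/20)·(-10/81) = 1/6 ✓; 3 stages ⇒ order 3.

3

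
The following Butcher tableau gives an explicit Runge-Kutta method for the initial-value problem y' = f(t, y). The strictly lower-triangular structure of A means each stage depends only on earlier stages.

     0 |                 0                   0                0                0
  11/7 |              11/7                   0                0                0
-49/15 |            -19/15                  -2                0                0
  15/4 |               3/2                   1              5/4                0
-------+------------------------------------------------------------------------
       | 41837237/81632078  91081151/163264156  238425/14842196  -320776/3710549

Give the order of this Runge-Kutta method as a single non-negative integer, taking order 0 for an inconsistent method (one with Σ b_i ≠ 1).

3

b = (41837237/81632078, 91081151/163264156, 238425/14842196, -320776/3710549)
c = (0, 11/7, -49/15, 15/4)
Ac = (0, 0, -22/7, -211/84)
Σ b_i: 41837237/81632078·1 + 91081151/163264156·1 + 238425/14842196·1 + (-320776/3710549)·1 = 1 ✓
b·c: 91081151/163264156·11/7 + 238425/14842196·(-49/15) + (-320776/3710549)·15/4 = 1/2 ✓
b·c²: 91081151/163264156·121/49 + 238425/14842196·2401/225 + (-320776/3710549)·225/16 = 1/3 ✓
b·Ac: 238425/14842196·(-22/7) + (-320776/3710549)·(-211/84) = 1/6 ✓
b·c³: 91081151/163264156·1331/343 + 238425/14842196·(-117649/3375) + (-320776/3710549)·3375/64 = -27621888409/9350583480 ≠ 1/4 ⇒ order 3.
b·(c∘Ac): 238425/14842196·154/15 + (-320776/3710549)·(-1055/112) = 25434870/25973843 ≠ 1/8
b·Ac²: 238425/14842196·(-242/49) + (-320776/3710549)·139429/8820 = -3380137511/2337645870 ≠ 1/12
b·A²c: (-320776/3710549)·(-55/14) = 8821340/25973843 ≠ 1/24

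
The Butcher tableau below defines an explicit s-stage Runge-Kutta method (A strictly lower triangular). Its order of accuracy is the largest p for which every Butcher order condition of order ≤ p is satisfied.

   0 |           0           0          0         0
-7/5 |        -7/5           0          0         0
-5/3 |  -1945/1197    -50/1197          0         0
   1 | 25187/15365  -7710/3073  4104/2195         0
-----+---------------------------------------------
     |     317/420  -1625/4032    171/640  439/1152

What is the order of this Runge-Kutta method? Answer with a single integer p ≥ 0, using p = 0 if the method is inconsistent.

b = (317/420, -1625/4032, 171/640, 439/1152)
c = (0, -7/5, -5/3, 1)
Ac = (0, 0, 10/171, 174/439)
Σ b_i: 317/420·1 + (-1625/4032)·1 + 171/640·1 + 439/1152·1 = 1 ✓
b·c: (-1625/4032)·(-7/5) + 171/640·(-5/3) + 439/1152·1 = 1/2 ✓
b·c²: (-1625/4032)·49/25 + 171/640·25/9 + 439/1152·1 = 1/3 ✓
b·Ac: 171/640·10/171 + 439/1152·174/439 = 1/6 ✓
b·c³: (-1625/4032)·(-343/125) + 171/640·(-125/27) + 439/1152·1 = 1/4 ✓
b·(c∘Ac): 171/640·(-50/513) + 439/1152·174/439 = 1/8 ✓
b·Ac²: 171/640·(-14/171) + 439/1152·606/2195 = 1/12 ✓
b·A²c: 439/1152·48/439 = 1/24 ✓; 4 stages ⇒ order 4.

4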